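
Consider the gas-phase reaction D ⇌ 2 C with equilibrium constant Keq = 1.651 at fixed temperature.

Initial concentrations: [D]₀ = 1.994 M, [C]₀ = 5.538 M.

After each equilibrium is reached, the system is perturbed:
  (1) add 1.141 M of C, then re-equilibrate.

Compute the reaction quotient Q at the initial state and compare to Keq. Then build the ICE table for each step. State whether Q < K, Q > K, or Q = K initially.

Q₀ = 15.38 vs Keq = 1.651 ⇒ Q>K, reverse
Step 1:
                   D          C
  Initial      1.994      5.538
  Change       1.558     -3.116
  Equil        3.552      2.422
  solve Keq expr → x = -1.558; check Q = 1.651
Then add 1.141 M of C.
Step 2:
                   D          C
  Initial      3.552      3.563
  Change      0.4897    -0.9795
  Equil        4.042      2.583
  solve Keq expr → x = -0.4897; check Q = 1.651

Q₀ = 15.38; Q > K (proceeds reverse)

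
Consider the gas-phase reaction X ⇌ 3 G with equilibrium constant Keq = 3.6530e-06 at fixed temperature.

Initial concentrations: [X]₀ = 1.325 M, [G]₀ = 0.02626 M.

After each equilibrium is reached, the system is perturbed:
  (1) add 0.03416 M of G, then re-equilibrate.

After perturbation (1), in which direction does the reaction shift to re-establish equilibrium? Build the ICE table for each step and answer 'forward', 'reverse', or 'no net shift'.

Q₀ = 1.3667e-05 vs Keq = 3.6530e-06 ⇒ Q>K, reverse
Step 1:
                    X           G
  init          1.325     0.02626
  Δ           0.00311   -0.009331
  eq            1.328     0.01693
  solve Keq expr → x = -0.00311; check Q = 3.6530e-06
Then add 0.03416 M of G.
Step 2:
                    X           G
  init          1.328     0.05109
  Δ           0.01137    -0.03411
  eq            1.339     0.01698
  solve Keq expr → x = -0.01137; check Q = 3.6530e-06

Direction: reverse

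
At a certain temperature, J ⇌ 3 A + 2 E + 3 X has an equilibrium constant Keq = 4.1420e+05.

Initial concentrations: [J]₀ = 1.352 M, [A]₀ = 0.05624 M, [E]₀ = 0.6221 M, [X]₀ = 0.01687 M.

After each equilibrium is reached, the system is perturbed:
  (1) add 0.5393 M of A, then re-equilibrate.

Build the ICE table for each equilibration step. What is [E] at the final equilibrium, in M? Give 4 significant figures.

Q₀ = 2.4447e-10 vs Keq = 4.1420e+05 ⇒ Q<K, forward
Step 1:
                   J          A          E          X
  init         1.352    0.05624     0.6221    0.01687
  Δ           -1.273      3.818      2.545      3.818
  eq          0.0794      3.874      3.167      3.835
  solve Keq expr → x = 1.273; check Q = 4.1420e+05
Then add 0.5393 M of A.
Step 2:
                   J          A          E          X
  init        0.0794      4.413      3.167      3.835
  Δ          0.02336   -0.07009   -0.04673   -0.07009
  eq          0.1028      4.343      3.121      3.765
  solve Keq expr → x = -0.02336; check Q = 4.1420e+05

[E]_eq = 3.121 M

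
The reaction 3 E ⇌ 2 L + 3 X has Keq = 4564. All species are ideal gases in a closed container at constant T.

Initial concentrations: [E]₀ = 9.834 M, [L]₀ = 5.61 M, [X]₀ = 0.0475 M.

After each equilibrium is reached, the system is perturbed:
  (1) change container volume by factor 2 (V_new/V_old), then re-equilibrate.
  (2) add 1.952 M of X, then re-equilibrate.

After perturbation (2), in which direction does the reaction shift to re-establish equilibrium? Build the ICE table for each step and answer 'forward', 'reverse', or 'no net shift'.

Direction: reverse

Q₀ = 3.5466e-06 vs Keq = 4564 ⇒ Q<K, forward
Step 1:
                   E          L          X
  I            9.834       5.61     0.0475
  C           -7.599      5.066      7.599
  E            2.235      10.68      7.646
  solve Keq expr → x = 2.533; check Q = 4564
Then change container volume by factor 2 (V_new/V_old).
Step 2:
                   E          L          X
  I            1.118      5.338      3.823
  C          -0.3315      0.221     0.3315
  E            0.786      5.559      4.155
  solve Keq expr → x = 0.1105; check Q = 4564
Then add 1.952 M of X.
Step 3:
                   E          L          X
  I            0.786      5.559      6.107
  C            0.289    -0.1927     -0.289
  E            1.075      5.366      5.818
  solve Keq expr → x = -0.09634; check Q = 4564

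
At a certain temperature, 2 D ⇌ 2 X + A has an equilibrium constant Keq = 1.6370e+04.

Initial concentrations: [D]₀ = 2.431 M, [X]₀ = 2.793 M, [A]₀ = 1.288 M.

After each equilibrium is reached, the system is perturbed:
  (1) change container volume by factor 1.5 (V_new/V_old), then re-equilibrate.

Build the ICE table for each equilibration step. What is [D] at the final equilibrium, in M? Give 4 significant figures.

Q₀ = 1.7 vs Keq = 1.6370e+04 ⇒ Q<K, forward
Step 1:
                   D          X          A
  Initial      2.431      2.793      1.288
  Change      -2.368      2.368      1.184
  Equil      0.06341      5.161      2.472
  solve Keq expr → x = 1.184; check Q = 1.6370e+04
Then change container volume by factor 1.5 (V_new/V_old).
Step 2:
                   D          X          A
  Initial    0.04228       3.44      1.648
  Change   -0.007641   0.007641    0.00382
  Equil      0.03463      3.448      1.652
  solve Keq expr → x = 0.00382; check Q = 1.6370e+04

[D]_eq = 0.03463 M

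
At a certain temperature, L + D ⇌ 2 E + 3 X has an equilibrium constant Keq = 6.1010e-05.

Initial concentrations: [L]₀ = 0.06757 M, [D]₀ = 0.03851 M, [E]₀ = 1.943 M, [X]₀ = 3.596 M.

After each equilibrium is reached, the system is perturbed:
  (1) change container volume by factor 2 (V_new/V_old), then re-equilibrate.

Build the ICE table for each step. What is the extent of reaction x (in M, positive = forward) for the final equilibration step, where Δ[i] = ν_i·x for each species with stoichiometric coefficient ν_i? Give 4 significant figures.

Q₀ = 6.7465e+04 vs Keq = 6.1010e-05 ⇒ Q>K, reverse
Step 1:
                   L          D          E          X
  init       0.06757    0.03851      1.943      3.596
  Δ           0.9647     0.9647     -1.929     -2.894
  eq           1.032      1.003    0.01352     0.7018
  solve Keq expr → x = -0.9647; check Q = 6.1010e-05
Then change container volume by factor 2 (V_new/V_old).
Step 2:
                   L          D          E          X
  init        0.5162     0.5016    0.00676     0.3509
  Δ        -0.005453  -0.005453    0.01091    0.01636
  eq          0.5107     0.4962    0.01767     0.3673
  solve Keq expr → x = 0.005453; check Q = 6.1010e-05

x = 0.005453 M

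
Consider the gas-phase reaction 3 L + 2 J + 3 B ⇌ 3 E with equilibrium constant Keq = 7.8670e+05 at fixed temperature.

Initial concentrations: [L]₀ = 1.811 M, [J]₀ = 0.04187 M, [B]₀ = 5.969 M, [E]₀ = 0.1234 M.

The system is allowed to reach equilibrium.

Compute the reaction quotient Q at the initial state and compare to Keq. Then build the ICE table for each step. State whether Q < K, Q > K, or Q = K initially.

Q₀ = 8.4855e-04; Q < K (proceeds forward)

Q₀ = 8.4855e-04 vs Keq = 7.8670e+05 ⇒ Q<K, forward
Step 1:
                  L         J         B         E
  init        1.811   0.04187     5.969    0.1234
  Δ         -0.0628  -0.04187   -0.0628    0.0628
  eq          1.748 2.7304e-06     5.906    0.1862
  solve Keq expr → x = 0.02093; check Q = 7.8670e+05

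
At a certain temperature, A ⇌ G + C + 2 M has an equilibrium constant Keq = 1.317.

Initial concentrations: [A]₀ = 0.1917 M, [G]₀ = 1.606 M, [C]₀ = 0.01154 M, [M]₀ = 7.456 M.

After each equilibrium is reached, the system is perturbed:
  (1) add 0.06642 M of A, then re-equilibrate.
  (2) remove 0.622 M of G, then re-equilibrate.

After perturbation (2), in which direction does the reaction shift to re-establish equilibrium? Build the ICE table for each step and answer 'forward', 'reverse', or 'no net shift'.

Q₀ = 5.375 vs Keq = 1.317 ⇒ Q>K, reverse
Step 1:
                    A           G           C           M
  Initial      0.1917       1.606     0.01154       7.456
  Change     0.008556   -0.008556   -0.008556    -0.01711
  Equil        0.2003       1.597    0.002984       7.439
  solve Keq expr → x = -0.008556; check Q = 1.317
Then add 0.06642 M of A.
Step 2:
                    A           G           C           M
  Initial      0.2667       1.597    0.002984       7.439
  Change  -9.7063e-04  9.7063e-04  9.7063e-04    0.001941
  Equil        0.2657       1.598    0.003954       7.441
  solve Keq expr → x = 9.7063e-04; check Q = 1.317
Then remove 0.622 M of G.
Step 3:
                    A           G           C           M
  Initial      0.2657      0.9764    0.003954       7.441
  Change    -0.002435    0.002435    0.002435    0.004871
  Equil        0.2633      0.9788    0.006389       7.446
  solve Keq expr → x = 0.002435; check Q = 1.317

Direction: forward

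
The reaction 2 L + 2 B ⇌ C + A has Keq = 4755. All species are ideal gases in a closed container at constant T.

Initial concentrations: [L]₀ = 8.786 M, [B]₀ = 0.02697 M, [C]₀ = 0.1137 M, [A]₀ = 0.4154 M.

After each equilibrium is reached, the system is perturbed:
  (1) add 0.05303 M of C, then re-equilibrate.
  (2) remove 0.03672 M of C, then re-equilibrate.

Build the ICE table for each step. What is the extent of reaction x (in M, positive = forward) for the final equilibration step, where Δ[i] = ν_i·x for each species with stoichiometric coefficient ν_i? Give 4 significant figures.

Q₀ = 0.8412 vs Keq = 4755 ⇒ Q<K, forward
Step 1:
                   L          B          C          A
  Initial      8.786    0.02697     0.1137     0.4154
  Change    -0.02658   -0.02658    0.01329    0.01329
  Equil        8.759 3.8629e-04      0.127     0.4287
  solve Keq expr → x = 0.01329; check Q = 4755
Then add 0.05303 M of C.
Step 2:
                   L          B          C          A
  Initial      8.759 3.8629e-04       0.18     0.4287
  Change  7.3565e-05 7.3565e-05 -3.6783e-05 -3.6783e-05
  Equil        8.759 4.5985e-04       0.18     0.4287
  solve Keq expr → x = -3.6783e-05; check Q = 4755
Then remove 0.03672 M of C.
Step 3:
                   L          B          C          A
  Initial      8.759 4.5985e-04     0.1433     0.4287
  Change  -4.9532e-05 -4.9532e-05 2.4766e-05 2.4766e-05
  Equil        8.759 4.1032e-04     0.1433     0.4287
  solve Keq expr → x = 2.4766e-05; check Q = 4755

x = 2.4766e-05 M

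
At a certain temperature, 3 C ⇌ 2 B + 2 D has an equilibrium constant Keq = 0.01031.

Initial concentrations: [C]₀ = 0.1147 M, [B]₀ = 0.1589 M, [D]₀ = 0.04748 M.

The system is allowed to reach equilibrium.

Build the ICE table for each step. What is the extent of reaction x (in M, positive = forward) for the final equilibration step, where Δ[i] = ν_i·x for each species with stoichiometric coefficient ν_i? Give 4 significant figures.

Q₀ = 0.03772 vs Keq = 0.01031 ⇒ Q>K, reverse
Step 1:
                  C         B         D
  I          0.1147    0.1589   0.04748
  C         0.01972  -0.01315  -0.01315
  E          0.1344    0.1458   0.03433
  solve Keq expr → x = -0.006574; check Q = 0.01031

x = -0.006574 M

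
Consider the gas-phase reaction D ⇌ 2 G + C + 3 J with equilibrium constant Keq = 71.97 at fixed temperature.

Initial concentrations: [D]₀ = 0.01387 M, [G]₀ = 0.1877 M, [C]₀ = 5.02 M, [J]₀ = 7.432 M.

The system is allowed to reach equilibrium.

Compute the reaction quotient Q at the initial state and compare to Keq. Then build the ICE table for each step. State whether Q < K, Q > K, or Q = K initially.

Q₀ = 5234 vs Keq = 71.97 ⇒ Q>K, reverse
Step 1:
                  D         G         C         J
  init      0.01387    0.1877      5.02     7.432
  Δ         0.06614   -0.1323  -0.06614   -0.1984
  eq        0.08001   0.05542     4.954     7.234
  solve Keq expr → x = -0.06614; check Q = 71.97

Q₀ = 5234; Q > K (proceeds reverse)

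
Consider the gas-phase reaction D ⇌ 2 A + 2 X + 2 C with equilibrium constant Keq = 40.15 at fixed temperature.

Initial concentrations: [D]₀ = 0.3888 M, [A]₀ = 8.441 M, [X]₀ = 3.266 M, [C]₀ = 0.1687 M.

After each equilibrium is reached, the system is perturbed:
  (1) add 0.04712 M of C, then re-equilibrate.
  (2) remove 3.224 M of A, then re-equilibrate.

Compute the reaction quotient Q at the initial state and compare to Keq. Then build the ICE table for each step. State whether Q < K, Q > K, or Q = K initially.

Q₀ = 55.63; Q > K (proceeds reverse)

Q₀ = 55.63 vs Keq = 40.15 ⇒ Q>K, reverse
Step 1:
                  D         A         X         C
  init       0.3888     8.441     3.266    0.1687
  Δ           0.011    -0.022    -0.022    -0.022
  eq         0.3998     8.419     3.244    0.1467
  solve Keq expr → x = -0.011; check Q = 40.15
Then add 0.04712 M of C.
Step 2:
                  D         A         X         C
  init       0.3998     8.419     3.244    0.1938
  Δ         0.02039  -0.04077  -0.04077  -0.04077
  eq         0.4202     8.378     3.203     0.153
  solve Keq expr → x = -0.02039; check Q = 40.15
Then remove 3.224 M of A.
Step 3:
                  D         A         X         C
  init       0.4202     5.154     3.203     0.153
  Δ        -0.03774   0.07548   0.07548   0.07548
  eq         0.3824      5.23     3.279    0.2285
  solve Keq expr → x = 0.03774; check Q = 40.15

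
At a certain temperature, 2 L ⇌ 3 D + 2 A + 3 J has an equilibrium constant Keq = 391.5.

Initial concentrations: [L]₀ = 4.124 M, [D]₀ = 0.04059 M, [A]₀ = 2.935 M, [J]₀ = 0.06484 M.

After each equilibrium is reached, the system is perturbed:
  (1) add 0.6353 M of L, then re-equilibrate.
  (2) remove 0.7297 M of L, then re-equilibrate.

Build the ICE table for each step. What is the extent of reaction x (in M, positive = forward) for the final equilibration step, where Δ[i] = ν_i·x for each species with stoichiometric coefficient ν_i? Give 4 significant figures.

Q₀ = 9.2335e-09 vs Keq = 391.5 ⇒ Q<K, forward
Step 1:
                    L           D           A           J
  I             4.124     0.04059       2.935     0.06484
  C            -1.484       2.225       1.484       2.225
  E              2.64       2.266       4.419        2.29
  solve Keq expr → x = 0.7418; check Q = 391.5
Then add 0.6353 M of L.
Step 2:
                    L           D           A           J
  I             3.276       2.266       4.419        2.29
  C          -0.08786      0.1318     0.08786      0.1318
  E             3.188       2.398       4.507       2.422
  solve Keq expr → x = 0.04393; check Q = 391.5
Then remove 0.7297 M of L.
Step 3:
                    L           D           A           J
  I             2.458       2.398       4.507       2.422
  C            0.1019     -0.1528     -0.1019     -0.1528
  E              2.56       2.245       4.405       2.269
  solve Keq expr → x = -0.05093; check Q = 391.5

x = -0.05093 M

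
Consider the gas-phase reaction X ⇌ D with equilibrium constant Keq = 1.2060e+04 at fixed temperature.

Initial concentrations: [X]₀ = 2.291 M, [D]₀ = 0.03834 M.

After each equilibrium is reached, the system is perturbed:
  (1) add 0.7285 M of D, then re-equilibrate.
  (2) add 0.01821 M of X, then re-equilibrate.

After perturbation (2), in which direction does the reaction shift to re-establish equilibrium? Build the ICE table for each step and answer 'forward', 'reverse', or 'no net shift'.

Q₀ = 0.01674 vs Keq = 1.2060e+04 ⇒ Q<K, forward
Step 1:
                    X           D
  init          2.291     0.03834
  Δ            -2.291       2.291
  eq       1.9313e-04       2.329
  solve Keq expr → x = 2.291; check Q = 1.2060e+04
Then add 0.7285 M of D.
Step 2:
                    X           D
  init     1.9313e-04       3.058
  Δ        6.0401e-05 -6.0401e-05
  eq       2.5353e-04       3.058
  solve Keq expr → x = -6.0401e-05; check Q = 1.2060e+04
Then add 0.01821 M of X.
Step 3:
                    X           D
  init        0.01846       3.058
  Δ          -0.01821     0.01821
  eq       2.5504e-04       3.076
  solve Keq expr → x = 0.01821; check Q = 1.2060e+04

Direction: forward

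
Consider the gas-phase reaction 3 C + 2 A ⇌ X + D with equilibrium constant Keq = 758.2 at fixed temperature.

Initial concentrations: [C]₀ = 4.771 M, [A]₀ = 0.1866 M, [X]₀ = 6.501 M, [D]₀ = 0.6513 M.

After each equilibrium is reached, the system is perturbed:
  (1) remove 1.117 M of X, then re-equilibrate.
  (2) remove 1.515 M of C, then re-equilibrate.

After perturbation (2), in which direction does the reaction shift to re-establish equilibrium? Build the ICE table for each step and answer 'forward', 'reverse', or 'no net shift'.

Direction: reverse

Q₀ = 1.12 vs Keq = 758.2 ⇒ Q<K, forward
Step 1:
                  C         A         X         D
  init        4.771    0.1866     6.501    0.6513
  Δ         -0.2673   -0.1782    0.0891    0.0891
  eq          4.504  0.008393      6.59    0.7404
  solve Keq expr → x = 0.0891; check Q = 758.2
Then remove 1.117 M of X.
Step 2:
                  C         A         X         D
  init        4.504  0.008393     5.473    0.7404
  Δ       -0.001109 -7.3933e-04 3.6967e-04 3.6967e-04
  eq          4.503  0.007654     5.473    0.7408
  solve Keq expr → x = 3.6967e-04; check Q = 758.2
Then remove 1.515 M of C.
Step 3:
                  C         A         X         D
  init        2.988  0.007654     5.473    0.7408
  Δ        0.009607  0.006405 -0.003202 -0.003202
  eq          2.997   0.01406      5.47    0.7376
  solve Keq expr → x = -0.003202; check Q = 758.2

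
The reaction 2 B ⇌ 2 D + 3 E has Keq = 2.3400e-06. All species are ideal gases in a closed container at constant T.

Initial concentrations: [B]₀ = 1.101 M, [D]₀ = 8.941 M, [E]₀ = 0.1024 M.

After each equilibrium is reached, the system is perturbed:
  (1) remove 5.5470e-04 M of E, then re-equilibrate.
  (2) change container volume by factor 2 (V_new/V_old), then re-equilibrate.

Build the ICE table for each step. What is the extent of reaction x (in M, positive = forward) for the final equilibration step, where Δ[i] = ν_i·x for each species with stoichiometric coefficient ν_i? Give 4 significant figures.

Q₀ = 0.07081 vs Keq = 2.3400e-06 ⇒ Q>K, reverse
Step 1:
                   B          D          E
  Initial      1.101      8.941     0.1024
  Change     0.06598   -0.06598   -0.09897
  Equil        1.167      8.875   0.003433
  solve Keq expr → x = -0.03299; check Q = 2.3400e-06
Then remove 5.5470e-04 M of E.
Step 2:
                   B          D          E
  Initial      1.167      8.875   0.002878
  Change  -3.6925e-04 3.6925e-04 5.5388e-04
  Equil        1.167      8.875   0.003432
  solve Keq expr → x = 1.8463e-04; check Q = 2.3400e-06
Then change container volume by factor 2 (V_new/V_old).
Step 3:
                   B          D          E
  Initial     0.5833      4.438   0.001716
  Change   -0.001141   0.001141   0.001711
  Equil       0.5822      4.439   0.003427
  solve Keq expr → x = 5.7033e-04; check Q = 2.3400e-06

x = 5.7033e-04 M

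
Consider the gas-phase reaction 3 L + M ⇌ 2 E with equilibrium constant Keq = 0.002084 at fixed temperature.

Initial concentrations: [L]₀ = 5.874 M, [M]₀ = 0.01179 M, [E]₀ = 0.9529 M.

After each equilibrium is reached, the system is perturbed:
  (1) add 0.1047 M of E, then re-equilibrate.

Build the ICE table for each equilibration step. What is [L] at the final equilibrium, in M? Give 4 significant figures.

Q₀ = 0.38 vs Keq = 0.002084 ⇒ Q>K, reverse
Step 1:
                  L         M         E
  init        5.874   0.01179    0.9529
  Δ          0.8042    0.2681   -0.5361
  eq          6.678    0.2799    0.4168
  solve Keq expr → x = -0.2681; check Q = 0.002084
Then add 0.1047 M of E.
Step 2:
                  L         M         E
  init        6.678    0.2799    0.5215
  Δ          0.1039   0.03465   -0.0693
  eq          6.782    0.3145    0.4522
  solve Keq expr → x = -0.03465; check Q = 0.002084

[L]_eq = 6.782 M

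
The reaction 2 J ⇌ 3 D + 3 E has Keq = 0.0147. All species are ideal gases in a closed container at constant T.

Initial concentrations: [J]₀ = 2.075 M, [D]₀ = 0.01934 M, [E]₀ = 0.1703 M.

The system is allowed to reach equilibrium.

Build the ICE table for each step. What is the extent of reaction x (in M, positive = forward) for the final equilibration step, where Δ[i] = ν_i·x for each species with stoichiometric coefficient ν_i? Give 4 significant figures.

x = 0.1684 M

Q₀ = 8.2981e-09 vs Keq = 0.0147 ⇒ Q<K, forward
Step 1:
                   J          D          E
  I            2.075    0.01934     0.1703
  C          -0.3367     0.5051     0.5051
  E            1.738     0.5244     0.6754
  solve Keq expr → x = 0.1684; check Q = 0.0147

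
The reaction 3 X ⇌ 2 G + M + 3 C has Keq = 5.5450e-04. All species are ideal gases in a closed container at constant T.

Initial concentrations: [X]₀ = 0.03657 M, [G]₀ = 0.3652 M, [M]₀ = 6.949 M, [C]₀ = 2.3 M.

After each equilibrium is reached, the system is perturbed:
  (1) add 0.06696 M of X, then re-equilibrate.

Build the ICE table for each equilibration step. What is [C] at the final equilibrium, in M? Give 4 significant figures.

Q₀ = 2.3056e+05 vs Keq = 5.5450e-04 ⇒ Q>K, reverse
Step 1:
                   X          G          M          C
  I          0.03657     0.3652      6.949        2.3
  C           0.5452    -0.3635    -0.1817    -0.5452
  E           0.5818   0.001728      6.767      1.755
  solve Keq expr → x = -0.1817; check Q = 5.5450e-04
Then add 0.06696 M of X.
Step 2:
                   X          G          M          C
  I           0.6487   0.001728      6.767      1.755
  C       -4.5569e-04 3.0379e-04 1.5190e-04 4.5569e-04
  E           0.6483   0.002032      6.767      1.755
  solve Keq expr → x = 1.5190e-04; check Q = 5.5450e-04

[C]_eq = 1.755 M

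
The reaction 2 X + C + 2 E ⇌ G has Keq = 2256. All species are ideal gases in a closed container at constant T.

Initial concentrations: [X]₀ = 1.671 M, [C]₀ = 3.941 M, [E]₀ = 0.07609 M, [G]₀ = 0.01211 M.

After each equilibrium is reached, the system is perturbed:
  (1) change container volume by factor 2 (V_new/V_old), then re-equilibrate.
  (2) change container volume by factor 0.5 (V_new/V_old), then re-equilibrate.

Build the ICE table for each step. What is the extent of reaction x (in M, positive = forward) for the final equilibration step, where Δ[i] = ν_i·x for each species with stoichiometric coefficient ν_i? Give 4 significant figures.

x = 0.002152 M

Q₀ = 0.1901 vs Keq = 2256 ⇒ Q<K, forward
Step 1:
                  X         C         E         G
  init        1.671     3.941   0.07609   0.01211
  Δ        -0.07461   -0.0373  -0.07461    0.0373
  eq          1.596     3.904  0.001484   0.04941
  solve Keq expr → x = 0.0373; check Q = 2256
Then change container volume by factor 2 (V_new/V_old).
Step 2:
                  X         C         E         G
  init       0.7982     1.952 7.4190e-04   0.02471
  Δ        0.002152  0.001076  0.002152 -0.001076
  eq         0.8003     1.953  0.002894   0.02363
  solve Keq expr → x = -0.001076; check Q = 2256
Then change container volume by factor 0.5 (V_new/V_old).
Step 3:
                  X         C         E         G
  init        1.601     3.906  0.005787   0.04726
  Δ       -0.004304 -0.002152 -0.004304  0.002152
  eq          1.596     3.904  0.001484   0.04941
  solve Keq expr → x = 0.002152; check Q = 2256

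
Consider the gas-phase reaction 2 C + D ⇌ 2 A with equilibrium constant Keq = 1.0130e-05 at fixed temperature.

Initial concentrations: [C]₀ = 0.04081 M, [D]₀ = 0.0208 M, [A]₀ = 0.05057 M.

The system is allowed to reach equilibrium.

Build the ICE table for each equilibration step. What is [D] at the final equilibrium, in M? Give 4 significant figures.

Q₀ = 73.82 vs Keq = 1.0130e-05 ⇒ Q>K, reverse
Step 1:
                  C         D         A
  Initial   0.04081    0.0208   0.05057
  Change    0.05051   0.02525  -0.05051
  Equil     0.09132   0.04605 6.2372e-05
  solve Keq expr → x = -0.02525; check Q = 1.0130e-05

[D]_eq = 0.04605 M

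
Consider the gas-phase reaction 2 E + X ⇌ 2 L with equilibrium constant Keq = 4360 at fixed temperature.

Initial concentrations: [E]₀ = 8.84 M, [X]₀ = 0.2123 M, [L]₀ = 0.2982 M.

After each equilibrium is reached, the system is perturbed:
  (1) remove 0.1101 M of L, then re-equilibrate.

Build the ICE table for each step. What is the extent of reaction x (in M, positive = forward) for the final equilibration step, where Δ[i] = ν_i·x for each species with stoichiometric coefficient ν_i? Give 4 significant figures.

x = 4.7620e-07 M

Q₀ = 0.00536 vs Keq = 4360 ⇒ Q<K, forward
Step 1:
                  E         X         L
  I            8.84    0.2123    0.2982
  C         -0.4246   -0.2123    0.4246
  E           8.415 1.6920e-06    0.7228
  solve Keq expr → x = 0.2123; check Q = 4360
Then remove 0.1101 M of L.
Step 2:
                  E         X         L
  I           8.415 1.6920e-06    0.6127
  C       -9.5240e-07 -4.7620e-07 9.5240e-07
  E           8.415 1.2158e-06    0.6127
  solve Keq expr → x = 4.7620e-07; check Q = 4360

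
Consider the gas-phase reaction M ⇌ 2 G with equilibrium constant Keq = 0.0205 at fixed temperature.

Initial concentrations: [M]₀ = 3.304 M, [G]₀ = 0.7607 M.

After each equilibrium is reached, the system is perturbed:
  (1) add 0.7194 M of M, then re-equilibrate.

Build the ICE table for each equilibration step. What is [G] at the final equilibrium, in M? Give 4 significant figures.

Q₀ = 0.1751 vs Keq = 0.0205 ⇒ Q>K, reverse
Step 1:
                    M           G
  init          3.304      0.7607
  Δ            0.2455      -0.491
  eq            3.549      0.2697
  solve Keq expr → x = -0.2455; check Q = 0.0205
Then add 0.7194 M of M.
Step 2:
                    M           G
  init          4.269      0.2697
  Δ          -0.01282     0.02563
  eq            4.256      0.2954
  solve Keq expr → x = 0.01282; check Q = 0.0205

[G]_eq = 0.2954 M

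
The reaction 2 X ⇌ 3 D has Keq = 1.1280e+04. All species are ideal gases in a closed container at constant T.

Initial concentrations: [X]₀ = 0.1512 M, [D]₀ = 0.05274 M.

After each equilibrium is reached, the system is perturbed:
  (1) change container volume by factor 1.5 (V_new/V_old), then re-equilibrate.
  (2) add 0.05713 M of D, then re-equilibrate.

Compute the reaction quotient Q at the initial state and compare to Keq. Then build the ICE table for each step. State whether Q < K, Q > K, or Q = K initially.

Q₀ = 0.006417 vs Keq = 1.1280e+04 ⇒ Q<K, forward
Step 1:
                  X         D
  Initial    0.1512   0.05274
  Change    -0.1498    0.2247
  Equil    0.001376    0.2775
  solve Keq expr → x = 0.07491; check Q = 1.1280e+04
Then change container volume by factor 1.5 (V_new/V_old).
Step 2:
                  X         D
  Initial 9.1747e-04     0.185
  Change  -1.6684e-04 2.5026e-04
  Equil   7.5063e-04    0.1852
  solve Keq expr → x = 8.3419e-05; check Q = 1.1280e+04
Then add 0.05713 M of D.
Step 3:
                  X         D
  Initial 7.5063e-04    0.2424
  Change  3.6896e-04 -5.5344e-04
  Equil     0.00112    0.2418
  solve Keq expr → x = -1.8448e-04; check Q = 1.1280e+04

Q₀ = 0.006417; Q < K (proceeds forward)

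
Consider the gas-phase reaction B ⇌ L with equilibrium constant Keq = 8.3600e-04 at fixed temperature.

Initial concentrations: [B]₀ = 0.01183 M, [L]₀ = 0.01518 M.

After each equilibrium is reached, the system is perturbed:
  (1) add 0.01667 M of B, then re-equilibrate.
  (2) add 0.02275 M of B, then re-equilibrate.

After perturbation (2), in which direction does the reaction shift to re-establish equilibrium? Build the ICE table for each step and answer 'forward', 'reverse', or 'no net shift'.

Direction: forward

Q₀ = 1.283 vs Keq = 8.3600e-04 ⇒ Q>K, reverse
Step 1:
                  B         L
  I         0.01183   0.01518
  C         0.01516  -0.01516
  E         0.02699 2.2561e-05
  solve Keq expr → x = -0.01516; check Q = 8.3600e-04
Then add 0.01667 M of B.
Step 2:
                  B         L
  I         0.04366 2.2561e-05
  C       -1.3924e-05 1.3924e-05
  E         0.04364 3.6486e-05
  solve Keq expr → x = 1.3924e-05; check Q = 8.3600e-04
Then add 0.02275 M of B.
Step 3:
                  B         L
  I         0.06639 3.6486e-05
  C       -1.9003e-05 1.9003e-05
  E         0.06637 5.5489e-05
  solve Keq expr → x = 1.9003e-05; check Q = 8.3600e-04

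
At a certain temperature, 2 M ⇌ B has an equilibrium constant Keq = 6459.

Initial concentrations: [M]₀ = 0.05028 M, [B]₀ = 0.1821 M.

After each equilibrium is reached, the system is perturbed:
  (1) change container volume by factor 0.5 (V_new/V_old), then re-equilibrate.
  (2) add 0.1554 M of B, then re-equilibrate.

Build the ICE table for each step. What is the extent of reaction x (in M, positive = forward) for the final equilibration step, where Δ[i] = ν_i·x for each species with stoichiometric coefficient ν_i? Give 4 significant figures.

x = -6.9121e-04 M

Q₀ = 72.03 vs Keq = 6459 ⇒ Q<K, forward
Step 1:
                   M          B
  Initial    0.05028     0.1821
  Change    -0.04465    0.02233
  Equil     0.005626     0.2044
  solve Keq expr → x = 0.02233; check Q = 6459
Then change container volume by factor 0.5 (V_new/V_old).
Step 2:
                   M          B
  Initial    0.01125     0.4089
  Change    -0.00328    0.00164
  Equil     0.007972     0.4105
  solve Keq expr → x = 0.00164; check Q = 6459
Then add 0.1554 M of B.
Step 3:
                   M          B
  Initial   0.007972     0.5659
  Change    0.001382 -6.9121e-04
  Equil     0.009354     0.5652
  solve Keq expr → x = -6.9121e-04; check Q = 6459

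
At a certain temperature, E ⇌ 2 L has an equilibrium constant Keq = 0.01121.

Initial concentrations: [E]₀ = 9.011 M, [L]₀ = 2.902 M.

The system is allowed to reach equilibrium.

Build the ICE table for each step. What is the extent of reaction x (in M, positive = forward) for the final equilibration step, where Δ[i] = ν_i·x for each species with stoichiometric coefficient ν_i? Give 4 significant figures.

x = -1.281 M

Q₀ = 0.9346 vs Keq = 0.01121 ⇒ Q>K, reverse
Step 1:
                    E           L
  I             9.011       2.902
  C             1.281      -2.562
  E             10.29      0.3397
  solve Keq expr → x = -1.281; check Q = 0.01121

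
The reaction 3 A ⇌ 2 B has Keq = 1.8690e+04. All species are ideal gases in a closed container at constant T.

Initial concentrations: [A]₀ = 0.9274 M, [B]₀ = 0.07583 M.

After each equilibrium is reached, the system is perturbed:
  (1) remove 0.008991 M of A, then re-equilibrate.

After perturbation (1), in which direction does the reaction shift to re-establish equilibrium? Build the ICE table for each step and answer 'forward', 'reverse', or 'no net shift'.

Direction: reverse

Q₀ = 0.007209 vs Keq = 1.8690e+04 ⇒ Q<K, forward
Step 1:
                   A          B
  init        0.9274    0.07583
  Δ          -0.8984     0.5989
  eq         0.02899     0.6748
  solve Keq expr → x = 0.2995; check Q = 1.8690e+04
Then remove 0.008991 M of A.
Step 2:
                   A          B
  init          0.02     0.6748
  Δ         0.008822  -0.005882
  eq         0.02882     0.6689
  solve Keq expr → x = -0.002941; check Q = 1.8690e+04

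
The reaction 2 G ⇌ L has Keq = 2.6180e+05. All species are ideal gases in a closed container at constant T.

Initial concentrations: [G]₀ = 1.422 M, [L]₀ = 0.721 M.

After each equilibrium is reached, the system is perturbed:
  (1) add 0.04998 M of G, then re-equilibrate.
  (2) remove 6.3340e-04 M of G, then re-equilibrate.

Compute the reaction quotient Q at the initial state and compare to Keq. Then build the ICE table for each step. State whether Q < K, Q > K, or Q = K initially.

Q₀ = 0.3566; Q < K (proceeds forward)

Q₀ = 0.3566 vs Keq = 2.6180e+05 ⇒ Q<K, forward
Step 1:
                    G           L
  init          1.422       0.721
  Δ             -1.42      0.7098
  eq         0.002338       1.431
  solve Keq expr → x = 0.7098; check Q = 2.6180e+05
Then add 0.04998 M of G.
Step 2:
                    G           L
  init        0.05232       1.431
  Δ          -0.04996     0.02498
  eq         0.002358       1.456
  solve Keq expr → x = 0.02498; check Q = 2.6180e+05
Then remove 6.3340e-04 M of G.
Step 3:
                    G           L
  init       0.001725       1.456
  Δ        6.3314e-04 -3.1657e-04
  eq         0.002358       1.455
  solve Keq expr → x = -3.1657e-04; check Q = 2.6180e+05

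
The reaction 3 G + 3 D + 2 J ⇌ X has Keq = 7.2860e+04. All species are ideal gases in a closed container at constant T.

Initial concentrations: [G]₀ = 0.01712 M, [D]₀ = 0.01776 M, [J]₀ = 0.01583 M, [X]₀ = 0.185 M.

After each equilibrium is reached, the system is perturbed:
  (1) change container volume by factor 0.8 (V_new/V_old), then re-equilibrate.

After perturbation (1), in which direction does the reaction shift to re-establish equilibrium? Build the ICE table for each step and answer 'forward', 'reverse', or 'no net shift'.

Direction: forward

Q₀ = 2.6265e+13 vs Keq = 7.2860e+04 ⇒ Q>K, reverse
Step 1:
                   G          D          J          X
  I          0.01712    0.01776    0.01583      0.185
  C           0.1908     0.1908     0.1272   -0.06359
  E           0.2079     0.2085      0.143     0.1214
  solve Keq expr → x = -0.06359; check Q = 7.2860e+04
Then change container volume by factor 0.8 (V_new/V_old).
Step 2:
                   G          D          J          X
  I           0.2599     0.2607     0.1788     0.1518
  C           -0.044     -0.044   -0.02934    0.01467
  E           0.2159     0.2167     0.1494     0.1664
  solve Keq expr → x = 0.01467; check Q = 7.2860e+04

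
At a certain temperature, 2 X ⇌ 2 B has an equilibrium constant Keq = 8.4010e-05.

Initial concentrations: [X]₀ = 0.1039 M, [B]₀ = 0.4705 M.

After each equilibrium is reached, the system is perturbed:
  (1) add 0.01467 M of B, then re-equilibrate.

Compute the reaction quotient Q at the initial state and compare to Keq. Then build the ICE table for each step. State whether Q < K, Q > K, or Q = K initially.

Q₀ = 20.51 vs Keq = 8.4010e-05 ⇒ Q>K, reverse
Step 1:
                   X          B
  Initial     0.1039     0.4705
  Change      0.4653    -0.4653
  Equil       0.5692   0.005217
  solve Keq expr → x = -0.2326; check Q = 8.4010e-05
Then add 0.01467 M of B.
Step 2:
                   X          B
  Initial     0.5692    0.01989
  Change     0.01454   -0.01454
  Equil       0.5837    0.00535
  solve Keq expr → x = -0.007268; check Q = 8.4010e-05

Q₀ = 20.51; Q > K (proceeds reverse)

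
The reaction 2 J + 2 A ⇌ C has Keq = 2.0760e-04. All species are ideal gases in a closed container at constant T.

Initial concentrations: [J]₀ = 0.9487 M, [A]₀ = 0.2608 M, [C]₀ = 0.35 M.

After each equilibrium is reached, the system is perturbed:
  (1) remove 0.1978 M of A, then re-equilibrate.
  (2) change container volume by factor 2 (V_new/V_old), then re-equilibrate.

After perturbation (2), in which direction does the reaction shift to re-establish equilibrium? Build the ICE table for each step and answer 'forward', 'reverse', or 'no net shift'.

Direction: reverse

Q₀ = 5.717 vs Keq = 2.0760e-04 ⇒ Q>K, reverse
Step 1:
                   J          A          C
  I           0.9487     0.2608       0.35
  C            0.699      0.699    -0.3495
  E            1.648     0.9598 5.1915e-04
  solve Keq expr → x = -0.3495; check Q = 2.0760e-04
Then remove 0.1978 M of A.
Step 2:
                   J          A          C
  I            1.648      0.762 5.1915e-04
  C       3.8291e-04 3.8291e-04 -1.9145e-04
  E            1.648     0.7623 3.2769e-04
  solve Keq expr → x = -1.9145e-04; check Q = 2.0760e-04
Then change container volume by factor 2 (V_new/V_old).
Step 3:
                   J          A          C
  I            0.824     0.3812 1.6385e-04
  C       2.8664e-04 2.8664e-04 -1.4332e-04
  E           0.8243     0.3815 2.0526e-05
  solve Keq expr → x = -1.4332e-04; check Q = 2.0760e-04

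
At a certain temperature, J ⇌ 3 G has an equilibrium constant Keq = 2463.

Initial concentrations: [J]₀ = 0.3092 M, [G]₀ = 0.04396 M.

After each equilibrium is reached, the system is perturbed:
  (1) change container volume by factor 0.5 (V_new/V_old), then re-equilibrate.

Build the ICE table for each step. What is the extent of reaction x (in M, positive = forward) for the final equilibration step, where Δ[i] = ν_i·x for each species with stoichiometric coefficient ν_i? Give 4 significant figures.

Q₀ = 2.7475e-04 vs Keq = 2463 ⇒ Q<K, forward
Step 1:
                   J          G
  I           0.3092    0.04396
  C          -0.3088     0.9265
  E       3.7107e-04     0.9704
  solve Keq expr → x = 0.3088; check Q = 2463
Then change container volume by factor 0.5 (V_new/V_old).
Step 2:
                   J          G
  I       7.4213e-04      1.941
  C         0.002196  -0.006589
  E         0.002938      1.934
  solve Keq expr → x = -0.002196; check Q = 2463

x = -0.002196 M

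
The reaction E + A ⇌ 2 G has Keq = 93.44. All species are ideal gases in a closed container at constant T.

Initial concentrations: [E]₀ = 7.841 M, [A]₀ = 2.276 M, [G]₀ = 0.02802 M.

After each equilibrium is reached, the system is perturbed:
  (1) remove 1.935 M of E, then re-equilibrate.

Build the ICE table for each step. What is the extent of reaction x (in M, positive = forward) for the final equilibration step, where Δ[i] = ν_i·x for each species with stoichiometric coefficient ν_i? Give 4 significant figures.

Q₀ = 4.3994e-05 vs Keq = 93.44 ⇒ Q<K, forward
Step 1:
                   E          A          G
  I            7.841      2.276    0.02802
  C           -2.237     -2.237      4.475
  E            5.604    0.03872      4.503
  solve Keq expr → x = 2.237; check Q = 93.44
Then remove 1.935 M of E.
Step 2:
                   E          A          G
  I            3.669    0.03872      4.503
  C          0.01912    0.01912   -0.03824
  E            3.688    0.05784      4.464
  solve Keq expr → x = -0.01912; check Q = 93.44

x = -0.01912 M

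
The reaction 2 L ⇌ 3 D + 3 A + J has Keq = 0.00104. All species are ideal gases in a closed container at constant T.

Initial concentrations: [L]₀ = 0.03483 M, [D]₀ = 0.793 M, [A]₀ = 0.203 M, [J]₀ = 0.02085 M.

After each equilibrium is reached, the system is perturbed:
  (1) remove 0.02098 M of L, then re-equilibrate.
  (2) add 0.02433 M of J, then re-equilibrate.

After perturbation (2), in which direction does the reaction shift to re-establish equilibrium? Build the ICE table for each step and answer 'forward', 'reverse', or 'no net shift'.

Q₀ = 0.0717 vs Keq = 0.00104 ⇒ Q>K, reverse
Step 1:
                    L           D           A           J
  init        0.03483       0.793       0.203     0.02085
  Δ           0.03457    -0.05186    -0.05186    -0.01729
  eq           0.0694      0.7411      0.1511    0.003564
  solve Keq expr → x = -0.01729; check Q = 0.00104
Then remove 0.02098 M of L.
Step 2:
                    L           D           A           J
  init        0.04842      0.7411      0.1511    0.003564
  Δ          0.002823   -0.004234   -0.004234   -0.001411
  eq          0.05124      0.7369      0.1469    0.002153
  solve Keq expr → x = -0.001411; check Q = 0.00104
Then add 0.02433 M of J.
Step 3:
                    L           D           A           J
  init        0.05124      0.7369      0.1469     0.02648
  Δ           0.02532    -0.03799    -0.03799    -0.01266
  eq          0.07657      0.6989      0.1089     0.01382
  solve Keq expr → x = -0.01266; check Q = 0.00104

Direction: reverse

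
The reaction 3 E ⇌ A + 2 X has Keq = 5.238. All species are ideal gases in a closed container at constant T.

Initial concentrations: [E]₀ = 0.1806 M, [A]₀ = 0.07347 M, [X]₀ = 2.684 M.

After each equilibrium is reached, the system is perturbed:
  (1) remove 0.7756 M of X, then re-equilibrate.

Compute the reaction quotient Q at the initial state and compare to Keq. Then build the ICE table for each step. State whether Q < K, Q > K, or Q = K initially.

Q₀ = 89.85; Q > K (proceeds reverse)

Q₀ = 89.85 vs Keq = 5.238 ⇒ Q>K, reverse
Step 1:
                   E          A          X
  Initial     0.1806    0.07347      2.684
  Change      0.1418   -0.04728   -0.09456
  Equil       0.3224    0.02619      2.589
  solve Keq expr → x = -0.04728; check Q = 5.238
Then remove 0.7756 M of X.
Step 2:
                   E          A          X
  Initial     0.3224    0.02619      1.814
  Change    -0.03366    0.01122    0.02244
  Equil       0.2888    0.03741      1.836
  solve Keq expr → x = 0.01122; check Q = 5.238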